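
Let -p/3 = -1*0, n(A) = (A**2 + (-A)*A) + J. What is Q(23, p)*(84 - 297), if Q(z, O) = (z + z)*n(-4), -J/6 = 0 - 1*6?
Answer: -352728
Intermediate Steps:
J = 36 (J = -6*(0 - 1*6) = -6*(0 - 6) = -6*(-6) = 36)
n(A) = 36 (n(A) = (A**2 + (-A)*A) + 36 = (A**2 - A**2) + 36 = 0 + 36 = 36)
p = 0 (p = -(-3)*0 = -3*0 = 0)
Q(z, O) = 72*z (Q(z, O) = (z + z)*36 = (2*z)*36 = 72*z)
Q(23, p)*(84 - 297) = (72*23)*(84 - 297) = 1656*(-213) = -352728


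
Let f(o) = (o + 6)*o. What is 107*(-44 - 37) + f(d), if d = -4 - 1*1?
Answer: -8672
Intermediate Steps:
d = -5 (d = -4 - 1 = -5)
f(o) = o*(6 + o) (f(o) = (6 + o)*o = o*(6 + o))
107*(-44 - 37) + f(d) = 107*(-44 - 37) - 5*(6 - 5) = 107*(-81) - 5*1 = -8667 - 5 = -8672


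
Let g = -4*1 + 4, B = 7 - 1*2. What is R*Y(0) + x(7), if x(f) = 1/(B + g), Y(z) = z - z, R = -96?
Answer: ⅕ ≈ 0.20000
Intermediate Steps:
Y(z) = 0
B = 5 (B = 7 - 2 = 5)
g = 0 (g = -4 + 4 = 0)
x(f) = ⅕ (x(f) = 1/(5 + 0) = 1/5 = ⅕)
R*Y(0) + x(7) = -96*0 + ⅕ = 0 + ⅕ = ⅕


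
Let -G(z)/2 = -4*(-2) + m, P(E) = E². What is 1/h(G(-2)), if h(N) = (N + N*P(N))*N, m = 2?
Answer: 1/160400 ≈ 6.2344e-6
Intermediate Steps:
G(z) = -20 (G(z) = -2*(-4*(-2) + 2) = -2*(8 + 2) = -2*10 = -20)
h(N) = N*(N + N³) (h(N) = (N + N*N²)*N = (N + N³)*N = N*(N + N³))
1/h(G(-2)) = 1/((-20)² + (-20)⁴) = 1/(400 + 160000) = 1/160400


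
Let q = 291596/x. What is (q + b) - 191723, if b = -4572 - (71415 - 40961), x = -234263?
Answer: -53119192583/234263 ≈ -2.2675e+5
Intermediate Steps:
b = -35026 (b = -4572 - 1*30454 = -4572 - 30454 = -35026)
q = -291596/234263 (q = 291596/(-234263) = 291596*(-1/234263) = -291596/234263 ≈ -1.2447)
(q + b) - 191723 = (-291596/234263 - 35026) - 191723 = -8205587434/234263 - 191723 = -53119192583/234263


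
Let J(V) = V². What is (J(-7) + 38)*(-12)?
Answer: -1044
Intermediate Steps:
(J(-7) + 38)*(-12) = ((-7)² + 38)*(-12) = (49 + 38)*(-12) = 87*(-12) = -1044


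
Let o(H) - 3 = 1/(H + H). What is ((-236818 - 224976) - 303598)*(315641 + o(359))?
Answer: -86731310271528/359 ≈ -2.4159e+11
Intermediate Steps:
o(H) = 3 + 1/(2*H) (o(H) = 3 + 1/(H + H) = 3 + 1/(2*H))
((-236818 - 224976) - 303598)*(315641 + o(359)) = ((-236818 - 224976) - 303598)*(315641 + (3 + (½)/359)) = (-461794 - 303598)*(315641 + (3 + (½)*(1/359))) = -765392*(315641 + (3 + 1/718)) = -765392*(315641 + 2155/718) = -765392*226632393/718 = -86731310271528/359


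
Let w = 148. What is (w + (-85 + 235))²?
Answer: 88804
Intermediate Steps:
(w + (-85 + 235))² = (148 + (-85 + 235))² = (148 + 150)² = 298² = 88804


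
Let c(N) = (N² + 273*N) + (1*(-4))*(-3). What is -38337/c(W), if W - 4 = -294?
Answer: -38337/4942 ≈ -7.7574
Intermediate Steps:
W = -290 (W = 4 - 294 = -290)
c(N) = 12 + N² + 273*N (c(N) = (N² + 273*N) - 4*(-3) = (N² + 273*N) + 12 = 12 + N² + 273*N)
-38337/c(W) = -38337/(12 + (-290)² + 273*(-290)) = -38337/(12 + 84100 - 79170) = -38337/4942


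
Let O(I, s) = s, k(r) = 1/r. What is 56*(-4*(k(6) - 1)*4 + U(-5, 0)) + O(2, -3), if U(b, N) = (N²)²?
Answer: 2231/3 ≈ 743.67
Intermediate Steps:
k(r) = 1/r
U(b, N) = N⁴
56*(-4*(k(6) - 1)*4 + U(-5, 0)) + O(2, -3) = 56*(-4*(1/6 - 1)*4 + 0⁴) - 3 = 56*(-4*(⅙ - 1)*4 + 0) - 3 = 56*(-4*(-⅚)*4 + 0) - 3 = 56*((10/3)*4 + 0) - 3 = 56*(40/3 + 0) - 3 = 56*(40/3) - 3 = 2240/3 - 3 = 2231/3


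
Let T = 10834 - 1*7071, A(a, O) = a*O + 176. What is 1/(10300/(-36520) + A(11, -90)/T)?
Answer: -6871238/3424309 ≈ -2.0066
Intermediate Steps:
A(a, O) = 176 + O*a (A(a, O) = O*a + 176 = 176 + O*a)
T = 3763 (T = 10834 - 7071 = 3763)
1/(10300/(-36520) + A(11, -90)/T) = 1/(10300/(-36520) + (176 - 90*11)/3763) = 1/(10300*(-1/36520) + (176 - 990)*(1/3763)) = 1/(-515/1826 - 814*1/3763) = 1/(-515/1826 - 814/3763) = 1/(-3424309/6871238) = -6871238/3424309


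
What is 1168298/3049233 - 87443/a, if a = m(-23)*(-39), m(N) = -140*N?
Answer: 45927660451/42546964460 ≈ 1.0795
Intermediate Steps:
a = -125580 (a = -140*(-23)*(-39) = 3220*(-39) = -125580)
1168298/3049233 - 87443/a = 1168298/3049233 - 87443/(-125580) = 1168298*(1/3049233) - 87443*(-1/125580) = 1168298/3049233 + 87443/125580 = 45927660451/42546964460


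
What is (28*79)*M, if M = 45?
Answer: 99540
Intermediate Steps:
(28*79)*M = (28*79)*45 = 2212*45 = 99540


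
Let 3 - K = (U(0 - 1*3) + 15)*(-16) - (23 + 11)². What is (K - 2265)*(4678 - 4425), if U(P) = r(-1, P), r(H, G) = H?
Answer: -223146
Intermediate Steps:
U(P) = -1
K = 1383 (K = 3 - ((-1 + 15)*(-16) - (23 + 11)²) = 3 - (14*(-16) - 1*34²) = 3 - (-224 - 1*1156) = 3 - (-224 - 1156) = 3 - 1*(-1380) = 3 + 1380 = 1383)
(K - 2265)*(4678 - 4425) = (1383 - 2265)*(4678 - 4425) = -882*253 = -223146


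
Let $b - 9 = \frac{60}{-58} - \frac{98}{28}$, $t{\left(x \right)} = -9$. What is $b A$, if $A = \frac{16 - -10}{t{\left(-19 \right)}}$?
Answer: $- \frac{3367}{261} \approx -12.9$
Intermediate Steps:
$b = \frac{259}{58}$ ($b = 9 + \left(\frac{60}{-58} - \frac{98}{28}\right) = 9 + \left(60 \left(- \frac{1}{58}\right) - \frac{7}{2}\right) = 9 - \frac{263}{58} = \frac{259}{58} \approx 4.4655$)
$A = - \frac{26}{9}$ ($A = \frac{16 - -10}{-9} = \left(16 + 10\right) \left(- \frac{1}{9}\right) = 26 \left(- \frac{1}{9}\right) = - \frac{26}{9} \approx -2.8889$)
$b A = \frac{259}{58} \left(- \frac{26}{9}\right) = - \frac{3367}{261}$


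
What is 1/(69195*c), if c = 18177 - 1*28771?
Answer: -1/733051830 ≈ -1.3642e-9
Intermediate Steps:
c = -10594 (c = 18177 - 28771 = -10594)
1/(69195*c) = 1/(69195*(-10594)) = (1/69195)*(-1/10594) = -1/733051830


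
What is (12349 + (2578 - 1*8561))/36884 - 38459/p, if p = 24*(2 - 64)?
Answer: 356998591/13720848 ≈ 26.019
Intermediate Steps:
p = -1488 (p = 24*(-62) = -1488)
(12349 + (2578 - 1*8561))/36884 - 38459/p = (12349 + (2578 - 1*8561))/36884 - 38459/(-1488) = (12349 + (2578 - 8561))*(1/36884) - 38459*(-1/1488) = (12349 - 5983)*(1/36884) + 38459/1488 = 6366*(1/36884) + 38459/1488 = 3183/18442 + 38459/1488 = 356998591/13720848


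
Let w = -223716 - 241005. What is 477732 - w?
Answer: 942453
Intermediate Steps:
w = -464721
477732 - w = 477732 - 1*(-464721) = 477732 + 464721 = 942453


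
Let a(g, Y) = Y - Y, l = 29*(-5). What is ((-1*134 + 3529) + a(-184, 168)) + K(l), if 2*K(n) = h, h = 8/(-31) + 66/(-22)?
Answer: 210389/62 ≈ 3393.4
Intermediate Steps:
l = -145
h = -101/31 (h = 8*(-1/31) + 66*(-1/22) = -8/31 - 3 = -101/31 ≈ -3.2581)
a(g, Y) = 0
K(n) = -101/62 (K(n) = (½)*(-101/31) = -101/62)
((-1*134 + 3529) + a(-184, 168)) + K(l) = ((-1*134 + 3529) + 0) - 101/62 = ((-134 + 3529) + 0) - 101/62 = (3395 + 0) - 101/62 = 3395 - 101/62 = 210389/62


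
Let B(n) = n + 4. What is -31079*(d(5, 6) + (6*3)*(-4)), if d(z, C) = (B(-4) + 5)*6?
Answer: 1305318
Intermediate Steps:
B(n) = 4 + n
d(z, C) = 30 (d(z, C) = ((4 - 4) + 5)*6 = (0 + 5)*6 = 5*6 = 30)
-31079*(d(5, 6) + (6*3)*(-4)) = -31079*(30 + (6*3)*(-4)) = -31079*(30 + 18*(-4)) = -31079*(30 - 72) = -31079*(-42) = 1305318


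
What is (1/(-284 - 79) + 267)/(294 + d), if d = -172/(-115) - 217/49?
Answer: 78020600/85054167 ≈ 0.91730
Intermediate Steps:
d = -2361/805 (d = -172*(-1/115) - 217*1/49 = 172/115 - 31/7 = -2361/805 ≈ -2.9329)
(1/(-284 - 79) + 267)/(294 + d) = (1/(-284 - 79) + 267)/(294 - 2361/805) = (1/(-363) + 267)/(234309/805) = (-1/363 + 267)*(805/234309) = (96920/363)*(805/234309) = 78020600/85054167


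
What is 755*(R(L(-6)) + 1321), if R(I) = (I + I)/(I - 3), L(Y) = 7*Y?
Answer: 2996293/3 ≈ 9.9876e+5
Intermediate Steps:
R(I) = 2*I/(-3 + I) (R(I) = (2*I)/(-3 + I) = 2*I/(-3 + I))
755*(R(L(-6)) + 1321) = 755*(2*(7*(-6))/(-3 + 7*(-6)) + 1321) = 755*(2*(-42)/(-3 - 42) + 1321) = 755*(2*(-42)/(-45) + 1321) = 755*(2*(-42)*(-1/45) + 1321) = 755*(28/15 + 1321) = 755*(19843/15) = 2996293/3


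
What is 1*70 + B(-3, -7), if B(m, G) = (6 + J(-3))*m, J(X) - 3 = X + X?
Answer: 61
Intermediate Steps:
J(X) = 3 + 2*X (J(X) = 3 + (X + X) = 3 + 2*X)
B(m, G) = 3*m (B(m, G) = (6 + (3 + 2*(-3)))*m = (6 + (3 - 6))*m = (6 - 3)*m = 3*m)
1*70 + B(-3, -7) = 1*70 + 3*(-3) = 70 - 9 = 61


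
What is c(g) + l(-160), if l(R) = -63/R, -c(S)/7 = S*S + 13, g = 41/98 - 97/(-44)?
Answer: -921459241/6640480 ≈ -138.76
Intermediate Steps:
g = 5655/2156 (g = 41*(1/98) - 97*(-1/44) = 41/98 + 97/44 = 5655/2156 ≈ 2.6229)
c(S) = -91 - 7*S² (c(S) = -7*(S*S + 13) = -7*(S² + 13) = -7*(13 + S²) = -91 - 7*S²)
c(g) + l(-160) = (-91 - 7*(5655/2156)²) - 63/(-160) = (-91 - 7*31979025/4648336) - 63*(-1/160) = (-91 - 31979025/664048) + 63/160 = -92407393/664048 + 63/160 = -921459241/6640480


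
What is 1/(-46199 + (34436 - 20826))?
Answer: -1/32589 ≈ -3.0685e-5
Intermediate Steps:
1/(-46199 + (34436 - 20826)) = 1/(-46199 + 13610) = 1/(-32589) = -1/32589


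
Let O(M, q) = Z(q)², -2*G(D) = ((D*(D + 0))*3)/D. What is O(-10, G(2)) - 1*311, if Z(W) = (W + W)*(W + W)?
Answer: 985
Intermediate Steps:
Z(W) = 4*W² (Z(W) = (2*W)*(2*W) = 4*W²)
G(D) = -3*D/2 (G(D) = -(D*(D + 0))*3/(2*D) = -(D*D)*3/(2*D) = -D²*3/(2*D) = -3*D²/(2*D) = -3*D/2)
O(M, q) = 16*q⁴ (O(M, q) = (4*q²)² = 16*q⁴)
O(-10, G(2)) - 1*311 = 16*(-3/2*2)⁴ - 1*311 = 16*(-3)⁴ - 311 = 16*81 - 311 = 1296 - 311 = 985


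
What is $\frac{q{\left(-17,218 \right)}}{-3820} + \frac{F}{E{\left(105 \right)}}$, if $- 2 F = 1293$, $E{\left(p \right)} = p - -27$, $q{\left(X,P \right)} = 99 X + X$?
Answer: $- \frac{74841}{16808} \approx -4.4527$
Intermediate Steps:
$q{\left(X,P \right)} = 100 X$
$E{\left(p \right)} = 27 + p$ ($E{\left(p \right)} = p + 27 = 27 + p$)
$F = - \frac{1293}{2}$ ($F = \left(- \frac{1}{2}\right) 1293 = - \frac{1293}{2} \approx -646.5$)
$\frac{q{\left(-17,218 \right)}}{-3820} + \frac{F}{E{\left(105 \right)}} = \frac{100 \left(-17\right)}{-3820} - \frac{1293}{2 \left(27 + 105\right)} = \left(-1700\right) \left(- \frac{1}{3820}\right) - \frac{1293}{2 \cdot 132} = \frac{85}{191} - \frac{431}{88} = - \frac{74841}{16808}$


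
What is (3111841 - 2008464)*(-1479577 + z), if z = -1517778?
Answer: -3307212567835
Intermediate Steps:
(3111841 - 2008464)*(-1479577 + z) = (3111841 - 2008464)*(-1479577 - 1517778) = 1103377*(-2997355) = -3307212567835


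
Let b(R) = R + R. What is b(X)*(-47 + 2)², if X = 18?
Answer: 72900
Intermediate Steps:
b(R) = 2*R
b(X)*(-47 + 2)² = (2*18)*(-47 + 2)² = 36*(-45)² = 36*2025 = 72900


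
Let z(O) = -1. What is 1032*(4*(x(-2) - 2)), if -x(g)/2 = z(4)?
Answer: 0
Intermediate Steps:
x(g) = 2 (x(g) = -2*(-1) = 2)
1032*(4*(x(-2) - 2)) = 1032*(4*(2 - 2)) = 1032*(4*0) = 1032*0 = 0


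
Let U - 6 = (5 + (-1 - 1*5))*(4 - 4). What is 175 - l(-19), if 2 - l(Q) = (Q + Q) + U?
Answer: 141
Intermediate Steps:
U = 6 (U = 6 + (5 + (-1 - 1*5))*(4 - 4) = 6 + (5 + (-1 - 5))*0 = 6 + (5 - 6)*0 = 6 - 1*0 = 6 + 0 = 6)
l(Q) = -4 - 2*Q (l(Q) = 2 - ((Q + Q) + 6) = 2 - (2*Q + 6) = 2 - (6 + 2*Q) = 2 + (-6 - 2*Q) = -4 - 2*Q)
175 - l(-19) = 175 - (-4 - 2*(-19)) = 175 - (-4 + 38) = 175 - 1*34 = 175 - 34 = 141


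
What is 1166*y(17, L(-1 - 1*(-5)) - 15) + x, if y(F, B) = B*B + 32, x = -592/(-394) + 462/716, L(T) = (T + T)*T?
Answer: 26397045911/70526 ≈ 3.7429e+5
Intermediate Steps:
L(T) = 2*T**2 (L(T) = (2*T)*T = 2*T**2)
x = 151475/70526 (x = -592*(-1/394) + 462*(1/716) = 296/197 + 231/358 = 151475/70526 ≈ 2.1478)
y(F, B) = 32 + B**2 (y(F, B) = B**2 + 32 = 32 + B**2)
1166*y(17, L(-1 - 1*(-5)) - 15) + x = 1166*(32 + (2*(-1 - 1*(-5))**2 - 15)**2) + 151475/70526 = 1166*(32 + (2*(-1 + 5)**2 - 15)**2) + 151475/70526 = 1166*(32 + (2*4**2 - 15)**2) + 151475/70526 = 1166*(32 + (2*16 - 15)**2) + 151475/70526 = 1166*(32 + (32 - 15)**2) + 151475/70526 = 1166*(32 + 17**2) + 151475/70526 = 1166*(32 + 289) + 151475/70526 = 1166*321 + 151475/70526 = 374286 + 151475/70526 = 26397045911/70526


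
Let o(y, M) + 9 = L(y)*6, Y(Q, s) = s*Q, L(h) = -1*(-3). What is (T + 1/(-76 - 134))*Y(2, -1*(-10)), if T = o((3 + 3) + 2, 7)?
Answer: 3778/21 ≈ 179.90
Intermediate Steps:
L(h) = 3
Y(Q, s) = Q*s
o(y, M) = 9 (o(y, M) = -9 + 3*6 = -9 + 18 = 9)
T = 9
(T + 1/(-76 - 134))*Y(2, -1*(-10)) = (9 + 1/(-76 - 134))*(2*(-1*(-10))) = (9 + 1/(-210))*(2*10) = (9 - 1/210)*20 = (1889/210)*20 = 3778/21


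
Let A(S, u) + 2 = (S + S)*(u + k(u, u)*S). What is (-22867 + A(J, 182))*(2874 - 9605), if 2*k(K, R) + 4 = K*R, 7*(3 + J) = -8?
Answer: -179444737757/49 ≈ -3.6621e+9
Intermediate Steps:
J = -29/7 (J = -3 + (⅐)*(-8) = -3 - 8/7 = -29/7 ≈ -4.1429)
k(K, R) = -2 + K*R/2 (k(K, R) = -2 + (K*R)/2 = -2 + K*R/2)
A(S, u) = -2 + 2*S*(u + S*(-2 + u²/2)) (A(S, u) = -2 + (S + S)*(u + (-2 + u*u/2)*S) = -2 + (2*S)*(u + (-2 + u²/2)*S) = -2 + (2*S)*(u + S*(-2 + u²/2)) = -2 + 2*S*(u + S*(-2 + u²/2)))
(-22867 + A(J, 182))*(2874 - 9605) = (-22867 + (-2 + (-29/7)²*(-4 + 182²) + 2*(-29/7)*182))*(2874 - 9605) = (-22867 + (-2 + 841*(-4 + 33124)/49 - 1508))*(-6731) = (-22867 + (-2 + (841/49)*33120 - 1508))*(-6731) = (-22867 + (-2 + 27853920/49 - 1508))*(-6731) = (-22867 + 27779930/49)*(-6731) = (26659447/49)*(-6731) = -179444737757/49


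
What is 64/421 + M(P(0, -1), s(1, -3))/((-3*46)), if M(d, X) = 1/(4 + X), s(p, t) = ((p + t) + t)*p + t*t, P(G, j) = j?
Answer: 70235/464784 ≈ 0.15111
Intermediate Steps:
s(p, t) = t² + p*(p + 2*t) (s(p, t) = (p + 2*t)*p + t² = p*(p + 2*t) + t² = t² + p*(p + 2*t))
64/421 + M(P(0, -1), s(1, -3))/((-3*46)) = 64/421 + 1/((4 + (1² + (-3)² + 2*1*(-3)))*((-3*46))) = 64*(1/421) + 1/((4 + (1 + 9 - 6))*(-138)) = 64/421 - 1/138/(4 + 4) = 64/421 - 1/138/8 = 64/421 + (⅛)*(-1/138) = 64/421 - 1/1104 = 70235/464784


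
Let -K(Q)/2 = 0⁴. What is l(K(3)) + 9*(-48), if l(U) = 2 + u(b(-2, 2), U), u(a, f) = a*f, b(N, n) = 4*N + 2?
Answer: -430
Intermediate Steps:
K(Q) = 0 (K(Q) = -2*0⁴ = -2*0 = 0)
b(N, n) = 2 + 4*N
l(U) = 2 - 6*U (l(U) = 2 + (2 + 4*(-2))*U = 2 + (2 - 8)*U = 2 - 6*U)
l(K(3)) + 9*(-48) = (2 - 6*0) + 9*(-48) = (2 + 0) - 432 = 2 - 432 = -430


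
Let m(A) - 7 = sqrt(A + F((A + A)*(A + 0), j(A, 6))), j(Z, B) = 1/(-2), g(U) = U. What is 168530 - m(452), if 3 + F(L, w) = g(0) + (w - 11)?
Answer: 168523 - 5*sqrt(70)/2 ≈ 1.6850e+5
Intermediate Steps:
j(Z, B) = -1/2
F(L, w) = -14 + w (F(L, w) = -3 + (0 + (w - 11)) = -3 + (0 + (-11 + w)) = -3 + (-11 + w) = -14 + w)
m(A) = 7 + sqrt(-29/2 + A) (m(A) = 7 + sqrt(A + (-14 - 1/2)) = 7 + sqrt(A - 29/2) = 7 + sqrt(-29/2 + A))
168530 - m(452) = 168530 - (7 + sqrt(-58 + 4*452)/2) = 168530 - (7 + sqrt(-58 + 1808)/2) = 168530 - (7 + sqrt(1750)/2) = 168530 - (7 + (5*sqrt(70))/2) = 168530 - (7 + 5*sqrt(70)/2) = 168530 + (-7 - 5*sqrt(70)/2) = 168523 - 5*sqrt(70)/2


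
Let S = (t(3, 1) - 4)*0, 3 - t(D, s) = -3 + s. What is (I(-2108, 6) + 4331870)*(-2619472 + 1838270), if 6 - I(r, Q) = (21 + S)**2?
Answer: -3383725684870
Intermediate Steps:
t(D, s) = 6 - s (t(D, s) = 3 - (-3 + s) = 3 + (3 - s) = 6 - s)
S = 0 (S = ((6 - 1*1) - 4)*0 = ((6 - 1) - 4)*0 = (5 - 4)*0 = 1*0 = 0)
I(r, Q) = -435 (I(r, Q) = 6 - (21 + 0)**2 = 6 - 1*21**2 = 6 - 1*441 = 6 - 441 = -435)
(I(-2108, 6) + 4331870)*(-2619472 + 1838270) = (-435 + 4331870)*(-2619472 + 1838270) = 4331435*(-781202) = -3383725684870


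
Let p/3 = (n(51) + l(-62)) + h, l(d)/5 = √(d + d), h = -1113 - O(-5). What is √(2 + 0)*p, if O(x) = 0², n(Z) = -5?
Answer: -3354*√2 + 30*I*√62 ≈ -4743.3 + 236.22*I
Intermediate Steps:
O(x) = 0
h = -1113 (h = -1113 - 1*0 = -1113 + 0 = -1113)
l(d) = 5*√2*√d (l(d) = 5*√(d + d) = 5*√(2*d) = 5*(√2*√d) = 5*√2*√d)
p = -3354 + 30*I*√31 (p = 3*((-5 + 5*√2*√(-62)) - 1113) = 3*((-5 + 5*√2*(I*√62)) - 1113) = 3*((-5 + 10*I*√31) - 1113) = 3*(-1118 + 10*I*√31) = -3354 + 30*I*√31 ≈ -3354.0 + 167.03*I)
√(2 + 0)*p = √(2 + 0)*(-3354 + 30*I*√31) = √2*(-3354 + 30*I*√31)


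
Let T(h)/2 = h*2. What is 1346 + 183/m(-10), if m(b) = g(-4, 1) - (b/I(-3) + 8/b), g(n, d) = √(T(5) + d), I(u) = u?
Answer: 4520536/3281 + 41175*√21/3281 ≈ 1435.3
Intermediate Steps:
T(h) = 4*h (T(h) = 2*(h*2) = 2*(2*h) = 4*h)
g(n, d) = √(20 + d) (g(n, d) = √(4*5 + d) = √(20 + d))
m(b) = √21 - 8/b + b/3 (m(b) = √(20 + 1) - (b/(-3) + 8/b) = √21 - (b*(-⅓) + 8/b) = √21 - (-b/3 + 8/b) = √21 - (8/b - b/3) = √21 + (-8/b + b/3) = √21 - 8/b + b/3)
1346 + 183/m(-10) = 1346 + 183/(√21 - 8/(-10) + (⅓)*(-10)) = 1346 + 183/(√21 - 8*(-⅒) - 10/3) = 1346 + 183/(√21 + ⅘ - 10/3) = 1346 + 183/(-38/15 + √21)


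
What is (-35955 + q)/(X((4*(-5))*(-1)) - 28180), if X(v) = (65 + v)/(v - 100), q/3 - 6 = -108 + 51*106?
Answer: 106896/150299 ≈ 0.71122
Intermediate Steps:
q = 15912 (q = 18 + 3*(-108 + 51*106) = 18 + 3*(-108 + 5406) = 18 + 3*5298 = 18 + 15894 = 15912)
X(v) = (65 + v)/(-100 + v)
(-35955 + q)/(X((4*(-5))*(-1)) - 28180) = (-35955 + 15912)/((65 + (4*(-5))*(-1))/(-100 + (4*(-5))*(-1)) - 28180) = -20043/((65 - 20*(-1))/(-100 - 20*(-1)) - 28180) = -20043/((65 + 20)/(-100 + 20) - 28180) = -20043/(85/(-80) - 28180) = -20043/(-1/80*85 - 28180) = -20043/(-17/16 - 28180) = -20043/(-450897/16) = -20043*(-16/450897) = 106896/150299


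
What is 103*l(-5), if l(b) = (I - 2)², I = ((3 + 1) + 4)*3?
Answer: 49852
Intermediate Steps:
I = 24 (I = (4 + 4)*3 = 8*3 = 24)
l(b) = 484 (l(b) = (24 - 2)² = 22² = 484)
103*l(-5) = 103*484 = 49852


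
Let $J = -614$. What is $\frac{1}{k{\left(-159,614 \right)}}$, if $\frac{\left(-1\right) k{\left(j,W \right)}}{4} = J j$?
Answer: $- \frac{1}{390504} \approx -2.5608 \cdot 10^{-6}$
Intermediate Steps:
$k{\left(j,W \right)} = 2456 j$ ($k{\left(j,W \right)} = - 4 \left(- 614 j\right) = 2456 j$)
$\frac{1}{k{\left(-159,614 \right)}} = \frac{1}{2456 \left(-159\right)} = \frac{1}{-390504} = - \frac{1}{390504}$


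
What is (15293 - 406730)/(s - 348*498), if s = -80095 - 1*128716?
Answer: 391437/382115 ≈ 1.0244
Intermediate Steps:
s = -208811 (s = -80095 - 128716 = -208811)
(15293 - 406730)/(s - 348*498) = (15293 - 406730)/(-208811 - 348*498) = -391437/(-208811 - 173304) = -391437/(-382115) = -391437*(-1/382115) = 391437/382115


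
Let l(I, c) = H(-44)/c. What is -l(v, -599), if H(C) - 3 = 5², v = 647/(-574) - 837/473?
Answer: 28/599 ≈ 0.046745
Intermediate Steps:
v = -786469/271502 (v = 647*(-1/574) - 837*1/473 = -647/574 - 837/473 = -786469/271502 ≈ -2.8967)
H(C) = 28 (H(C) = 3 + 5² = 3 + 25 = 28)
l(I, c) = 28/c
-l(v, -599) = -28/(-599) = -28*(-1)/599 = -1*(-28/599) = 28/599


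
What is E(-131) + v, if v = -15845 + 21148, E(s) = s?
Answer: 5172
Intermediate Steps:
v = 5303
E(-131) + v = -131 + 5303 = 5172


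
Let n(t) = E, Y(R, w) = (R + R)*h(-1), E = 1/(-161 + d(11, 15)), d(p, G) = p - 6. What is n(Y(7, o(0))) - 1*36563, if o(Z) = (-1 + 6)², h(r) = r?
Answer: -5703829/156 ≈ -36563.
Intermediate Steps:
d(p, G) = -6 + p
o(Z) = 25 (o(Z) = 5² = 25)
E = -1/156 (E = 1/(-161 + (-6 + 11)) = 1/(-161 + 5) = 1/(-156) = -1/156 ≈ -0.0064103)
Y(R, w) = -2*R (Y(R, w) = (R + R)*(-1) = (2*R)*(-1) = -2*R)
n(t) = -1/156
n(Y(7, o(0))) - 1*36563 = -1/156 - 1*36563 = -1/156 - 36563 = -5703829/156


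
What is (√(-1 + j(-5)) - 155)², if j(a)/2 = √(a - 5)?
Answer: (155 - √(-1 + 2*I*√10))² ≈ 23514.0 - 590.1*I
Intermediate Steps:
j(a) = 2*√(-5 + a) (j(a) = 2*√(a - 5) = 2*√(-5 + a))
(√(-1 + j(-5)) - 155)² = (√(-1 + 2*√(-5 - 5)) - 155)² = (√(-1 + 2*√(-10)) - 155)² = (√(-1 + 2*(I*√10)) - 155)² = (√(-1 + 2*I*√10) - 155)² = (-155 + √(-1 + 2*I*√10))²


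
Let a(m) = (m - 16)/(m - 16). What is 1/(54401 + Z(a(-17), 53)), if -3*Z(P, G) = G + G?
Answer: 3/163097 ≈ 1.8394e-5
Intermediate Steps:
a(m) = 1 (a(m) = (-16 + m)/(-16 + m) = 1)
Z(P, G) = -2*G/3 (Z(P, G) = -(G + G)/3 = -2*G/3)
1/(54401 + Z(a(-17), 53)) = 1/(54401 - 2/3*53) = 1/(54401 - 106/3) = 1/(163097/3) = 3/163097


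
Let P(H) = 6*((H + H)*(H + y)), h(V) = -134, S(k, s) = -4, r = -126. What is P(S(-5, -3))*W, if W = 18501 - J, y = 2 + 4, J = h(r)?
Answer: -1788960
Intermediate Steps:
J = -134
y = 6
P(H) = 12*H*(6 + H) (P(H) = 6*((H + H)*(H + 6)) = 6*((2*H)*(6 + H)) = 6*(2*H*(6 + H)) = 12*H*(6 + H))
W = 18635 (W = 18501 - 1*(-134) = 18501 + 134 = 18635)
P(S(-5, -3))*W = (12*(-4)*(6 - 4))*18635 = (12*(-4)*2)*18635 = -96*18635 = -1788960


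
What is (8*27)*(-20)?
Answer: -4320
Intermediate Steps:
(8*27)*(-20) = 216*(-20) = -4320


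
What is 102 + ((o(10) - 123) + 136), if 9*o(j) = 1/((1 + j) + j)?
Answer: 21736/189 ≈ 115.01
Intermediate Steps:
o(j) = 1/(9*(1 + 2*j)) (o(j) = 1/(9*((1 + j) + j)) = 1/(9*(1 + 2*j)))
102 + ((o(10) - 123) + 136) = 102 + ((1/(9*(1 + 2*10)) - 123) + 136) = 102 + ((1/(9*(1 + 20)) - 123) + 136) = 102 + (((⅑)/21 - 123) + 136) = 102 + (((⅑)*(1/21) - 123) + 136) = 102 + ((1/189 - 123) + 136) = 102 + (-23246/189 + 136) = 102 + 2458/189 = 21736/189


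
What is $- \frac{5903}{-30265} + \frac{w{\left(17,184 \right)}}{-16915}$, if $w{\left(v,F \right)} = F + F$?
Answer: $\frac{3548469}{20477299} \approx 0.17329$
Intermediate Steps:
$w{\left(v,F \right)} = 2 F$
$- \frac{5903}{-30265} + \frac{w{\left(17,184 \right)}}{-16915} = - \frac{5903}{-30265} + \frac{2 \cdot 184}{-16915} = \left(-5903\right) \left(- \frac{1}{30265}\right) + 368 \left(- \frac{1}{16915}\right) = \frac{5903}{30265} - \frac{368}{16915} = \frac{3548469}{20477299}$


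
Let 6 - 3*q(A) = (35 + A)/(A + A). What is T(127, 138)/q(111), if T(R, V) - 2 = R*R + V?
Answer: 5417577/593 ≈ 9135.9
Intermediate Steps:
T(R, V) = 2 + V + R² (T(R, V) = 2 + (R*R + V) = 2 + (R² + V) = 2 + (V + R²) = 2 + V + R²)
q(A) = 2 - (35 + A)/(6*A) (q(A) = 2 - (35 + A)/(3*(A + A)) = 2 - (35 + A)/(3*(2*A)) = 2 - (35 + A)*1/(2*A)/3 = 2 - (35 + A)/(6*A))
T(127, 138)/q(111) = (2 + 138 + 127²)/(((⅙)*(-35 + 11*111)/111)) = (2 + 138 + 16129)/(((⅙)*(1/111)*(-35 + 1221))) = 16269/(((⅙)*(1/111)*1186)) = 16269/(593/333) = 16269*(333/593) = 5417577/593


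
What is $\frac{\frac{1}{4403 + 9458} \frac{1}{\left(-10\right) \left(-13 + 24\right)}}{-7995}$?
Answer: $\frac{1}{12190056450} \approx 8.2034 \cdot 10^{-11}$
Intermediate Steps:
$\frac{\frac{1}{4403 + 9458} \frac{1}{\left(-10\right) \left(-13 + 24\right)}}{-7995} = \frac{1}{13861 \left(\left(-10\right) 11\right)} \left(- \frac{1}{7995}\right) = \frac{1}{13861 \left(-110\right)} \left(- \frac{1}{7995}\right) = \frac{1}{13861} \left(- \frac{1}{110}\right) \left(- \frac{1}{7995}\right) = \left(- \frac{1}{1524710}\right) \left(- \frac{1}{7995}\right) = \frac{1}{12190056450}$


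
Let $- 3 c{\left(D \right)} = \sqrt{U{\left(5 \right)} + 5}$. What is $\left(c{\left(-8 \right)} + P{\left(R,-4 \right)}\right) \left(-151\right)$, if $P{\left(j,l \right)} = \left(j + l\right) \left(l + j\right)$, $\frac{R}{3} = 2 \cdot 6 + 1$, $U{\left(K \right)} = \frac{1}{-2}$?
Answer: $-184975 + \frac{151 \sqrt{2}}{2} \approx -1.8487 \cdot 10^{5}$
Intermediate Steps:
$U{\left(K \right)} = - \frac{1}{2}$
$c{\left(D \right)} = - \frac{\sqrt{2}}{2}$ ($c{\left(D \right)} = - \frac{\sqrt{- \frac{1}{2} + 5}}{3} = - \frac{\sqrt{\frac{9}{2}}}{3} = - \frac{\frac{3}{2} \sqrt{2}}{3} = - \frac{\sqrt{2}}{2}$)
$R = 39$ ($R = 3 \left(2 \cdot 6 + 1\right) = 3 \left(12 + 1\right) = 3 \cdot 13 = 39$)
$P{\left(j,l \right)} = \left(j + l\right)^{2}$ ($P{\left(j,l \right)} = \left(j + l\right) \left(j + l\right) = \left(j + l\right)^{2}$)
$\left(c{\left(-8 \right)} + P{\left(R,-4 \right)}\right) \left(-151\right) = \left(- \frac{\sqrt{2}}{2} + \left(39 - 4\right)^{2}\right) \left(-151\right) = \left(- \frac{\sqrt{2}}{2} + 35^{2}\right) \left(-151\right) = \left(- \frac{\sqrt{2}}{2} + 1225\right) \left(-151\right) = \left(1225 - \frac{\sqrt{2}}{2}\right) \left(-151\right) = -184975 + \frac{151 \sqrt{2}}{2}$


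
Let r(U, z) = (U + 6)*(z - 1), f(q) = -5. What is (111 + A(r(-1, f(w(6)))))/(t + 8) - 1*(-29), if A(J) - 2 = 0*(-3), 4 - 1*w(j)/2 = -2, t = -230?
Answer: 6325/222 ≈ 28.491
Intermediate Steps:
w(j) = 12 (w(j) = 8 - 2*(-2) = 8 + 4 = 12)
r(U, z) = (-1 + z)*(6 + U) (r(U, z) = (6 + U)*(-1 + z) = (-1 + z)*(6 + U))
A(J) = 2 (A(J) = 2 + 0*(-3) = 2 + 0 = 2)
(111 + A(r(-1, f(w(6)))))/(t + 8) - 1*(-29) = (111 + 2)/(-230 + 8) - 1*(-29) = 113/(-222) + 29 = 113*(-1/222) + 29 = -113/222 + 29 = 6325/222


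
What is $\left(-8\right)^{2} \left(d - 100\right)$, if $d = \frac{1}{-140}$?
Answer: $- \frac{224016}{35} \approx -6400.5$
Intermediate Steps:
$d = - \frac{1}{140} \approx -0.0071429$
$\left(-8\right)^{2} \left(d - 100\right) = \left(-8\right)^{2} \left(- \frac{1}{140} - 100\right) = 64 \left(- \frac{14001}{140}\right) = - \frac{224016}{35}$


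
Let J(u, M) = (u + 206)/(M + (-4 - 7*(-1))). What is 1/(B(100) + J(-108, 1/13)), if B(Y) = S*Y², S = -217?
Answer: -20/43399363 ≈ -4.6084e-7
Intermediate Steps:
B(Y) = -217*Y²
J(u, M) = (206 + u)/(3 + M) (J(u, M) = (206 + u)/(M + (-4 + 7)) = (206 + u)/(M + 3) = (206 + u)/(3 + M))
1/(B(100) + J(-108, 1/13)) = 1/(-217*100² + (206 - 108)/(3 + 1/13)) = 1/(-217*10000 + 98/(3 + 1/13)) = 1/(-2170000 + 98/(40/13)) = 1/(-2170000 + (13/40)*98) = 1/(-2170000 + 637/20) = 1/(-43399363/20) = -20/43399363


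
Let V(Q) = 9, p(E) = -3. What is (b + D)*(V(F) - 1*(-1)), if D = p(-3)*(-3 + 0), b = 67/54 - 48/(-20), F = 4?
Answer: 3413/27 ≈ 126.41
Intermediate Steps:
b = 983/270 (b = 67*(1/54) - 48*(-1/20) = 67/54 + 12/5 = 983/270 ≈ 3.6407)
D = 9 (D = -3*(-3 + 0) = -3*(-3) = 9)
(b + D)*(V(F) - 1*(-1)) = (983/270 + 9)*(9 - 1*(-1)) = 3413*(9 + 1)/270 = (3413/270)*10 = 3413/27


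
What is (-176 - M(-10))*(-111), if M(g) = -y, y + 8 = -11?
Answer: 21645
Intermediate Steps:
y = -19 (y = -8 - 11 = -19)
M(g) = 19 (M(g) = -1*(-19) = 19)
(-176 - M(-10))*(-111) = (-176 - 1*19)*(-111) = (-176 - 19)*(-111) = -195*(-111) = 21645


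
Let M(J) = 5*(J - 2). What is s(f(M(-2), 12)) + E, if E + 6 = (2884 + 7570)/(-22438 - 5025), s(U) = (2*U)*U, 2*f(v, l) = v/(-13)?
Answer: -24121608/4641247 ≈ -5.1972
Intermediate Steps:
M(J) = -10 + 5*J (M(J) = 5*(-2 + J) = -10 + 5*J)
f(v, l) = -v/26 (f(v, l) = (v/(-13))/2 = (v*(-1/13))/2 = (-v/13)/2 = -v/26)
s(U) = 2*U**2
E = -175232/27463 (E = -6 + (2884 + 7570)/(-22438 - 5025) = -6 + 10454/(-27463) = -6 + 10454*(-1/27463) = -6 - 10454/27463 = -175232/27463 ≈ -6.3807)
s(f(M(-2), 12)) + E = 2*(-(-10 + 5*(-2))/26)**2 - 175232/27463 = 2*(-(-10 - 10)/26)**2 - 175232/27463 = 2*(-1/26*(-20))**2 - 175232/27463 = 2*(10/13)**2 - 175232/27463 = 2*(100/169) - 175232/27463 = 200/169 - 175232/27463 = -24121608/4641247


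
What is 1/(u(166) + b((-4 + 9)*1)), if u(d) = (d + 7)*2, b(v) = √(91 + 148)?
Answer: 346/119477 - √239/119477 ≈ 0.0027666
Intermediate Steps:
b(v) = √239
u(d) = 14 + 2*d (u(d) = (7 + d)*2 = 14 + 2*d)
1/(u(166) + b((-4 + 9)*1)) = 1/((14 + 2*166) + √239) = 1/((14 + 332) + √239) = 1/(346 + √239)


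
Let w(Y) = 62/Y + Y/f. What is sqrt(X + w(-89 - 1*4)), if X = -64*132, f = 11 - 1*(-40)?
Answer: 5*I*sqrt(879189)/51 ≈ 91.927*I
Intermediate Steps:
f = 51 (f = 11 + 40 = 51)
X = -8448
w(Y) = 62/Y + Y/51
sqrt(X + w(-89 - 1*4)) = sqrt(-8448 + (62/(-89 - 1*4) + (-89 - 1*4)/51)) = sqrt(-8448 + (62/(-89 - 4) + (-89 - 4)/51)) = sqrt(-8448 + (62/(-93) + (1/51)*(-93))) = sqrt(-8448 + (62*(-1/93) - 31/17)) = sqrt(-8448 + (-2/3 - 31/17)) = sqrt(-8448 - 127/51) = sqrt(-430975/51) = 5*I*sqrt(879189)/51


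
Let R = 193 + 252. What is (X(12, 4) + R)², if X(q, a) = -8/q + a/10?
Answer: 44502241/225 ≈ 1.9779e+5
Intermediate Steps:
R = 445
X(q, a) = -8/q + a/10 (X(q, a) = -8/q + a*(⅒) = -8/q + a/10)
(X(12, 4) + R)² = ((-8/12 + (⅒)*4) + 445)² = ((-8*1/12 + ⅖) + 445)² = ((-⅔ + ⅖) + 445)² = (-4/15 + 445)² = (6671/15)² = 44502241/225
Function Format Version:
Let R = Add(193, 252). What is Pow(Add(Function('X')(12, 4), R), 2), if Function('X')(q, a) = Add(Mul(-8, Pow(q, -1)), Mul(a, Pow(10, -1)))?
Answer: Rational(44502241, 225) ≈ 1.9779e+5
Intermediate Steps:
R = 445
Function('X')(q, a) = Add(Mul(-8, Pow(q, -1)), Mul(Rational(1, 10), a)) (Function('X')(q, a) = Add(Mul(-8, Pow(q, -1)), Mul(a, Rational(1, 10))) = Add(Mul(-8, Pow(q, -1)), Mul(Rational(1, 10), a)))
Pow(Add(Function('X')(12, 4), R), 2) = Pow(Add(Add(Mul(-8, Pow(12, -1)), Mul(Rational(1, 10), 4)), 445), 2) = Pow(Add(Add(Mul(-8, Rational(1, 12)), Rational(2, 5)), 445), 2) = Pow(Add(Add(Rational(-2, 3), Rational(2, 5)), 445), 2) = Pow(Add(Rational(-4, 15), 445), 2) = Pow(Rational(6671, 15), 2) = Rational(44502241, 225)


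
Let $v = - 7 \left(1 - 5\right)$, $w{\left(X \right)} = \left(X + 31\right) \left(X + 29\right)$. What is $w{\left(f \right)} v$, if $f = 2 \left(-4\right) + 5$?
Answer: $20384$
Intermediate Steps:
$f = -3$ ($f = -8 + 5 = -3$)
$w{\left(X \right)} = \left(29 + X\right) \left(31 + X\right)$ ($w{\left(X \right)} = \left(31 + X\right) \left(29 + X\right) = \left(29 + X\right) \left(31 + X\right)$)
$v = 28$ ($v = \left(-7\right) \left(-4\right) = 28$)
$w{\left(f \right)} v = \left(899 + \left(-3\right)^{2} + 60 \left(-3\right)\right) 28 = \left(899 + 9 - 180\right) 28 = 728 \cdot 28 = 20384$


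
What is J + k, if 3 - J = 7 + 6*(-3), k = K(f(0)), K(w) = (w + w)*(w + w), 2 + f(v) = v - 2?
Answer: 78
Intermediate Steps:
f(v) = -4 + v (f(v) = -2 + (v - 2) = -2 + (-2 + v) = -4 + v)
K(w) = 4*w**2 (K(w) = (2*w)*(2*w) = 4*w**2)
k = 64 (k = 4*(-4 + 0)**2 = 4*(-4)**2 = 4*16 = 64)
J = 14 (J = 3 - (7 + 6*(-3)) = 3 - (7 - 18) = 3 - 1*(-11) = 3 + 11 = 14)
J + k = 14 + 64 = 78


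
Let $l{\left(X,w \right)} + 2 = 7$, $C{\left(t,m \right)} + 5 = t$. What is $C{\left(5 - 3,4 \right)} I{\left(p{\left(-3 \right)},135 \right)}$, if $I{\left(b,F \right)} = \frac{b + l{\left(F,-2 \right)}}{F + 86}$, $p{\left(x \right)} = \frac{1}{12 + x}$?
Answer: $- \frac{46}{663} \approx -0.069382$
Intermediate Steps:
$C{\left(t,m \right)} = -5 + t$
$l{\left(X,w \right)} = 5$ ($l{\left(X,w \right)} = -2 + 7 = 5$)
$I{\left(b,F \right)} = \frac{5 + b}{86 + F}$ ($I{\left(b,F \right)} = \frac{b + 5}{F + 86} = \frac{5 + b}{86 + F}$)
$C{\left(5 - 3,4 \right)} I{\left(p{\left(-3 \right)},135 \right)} = \left(-5 + \left(5 - 3\right)\right) \frac{5 + \frac{1}{12 - 3}}{86 + 135} = \left(-5 + \left(5 - 3\right)\right) \frac{5 + \frac{1}{9}}{221} = \left(-5 + 2\right) \frac{5 + \frac{1}{9}}{221} = - 3 \cdot \frac{1}{221} \cdot \frac{46}{9} = \left(-3\right) \frac{46}{1989} = - \frac{46}{663}$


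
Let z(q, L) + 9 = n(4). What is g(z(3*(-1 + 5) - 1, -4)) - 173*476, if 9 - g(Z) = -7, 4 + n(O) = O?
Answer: -82332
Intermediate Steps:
n(O) = -4 + O
z(q, L) = -9 (z(q, L) = -9 + (-4 + 4) = -9 + 0 = -9)
g(Z) = 16 (g(Z) = 9 - 1*(-7) = 9 + 7 = 16)
g(z(3*(-1 + 5) - 1, -4)) - 173*476 = 16 - 173*476 = 16 - 82348 = -82332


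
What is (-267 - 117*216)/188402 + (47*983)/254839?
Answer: 2196027581/48012177278 ≈ 0.045739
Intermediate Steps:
(-267 - 117*216)/188402 + (47*983)/254839 = (-267 - 25272)*(1/188402) + 46201*(1/254839) = -25539*1/188402 + 46201/254839 = -25539/188402 + 46201/254839 = 2196027581/48012177278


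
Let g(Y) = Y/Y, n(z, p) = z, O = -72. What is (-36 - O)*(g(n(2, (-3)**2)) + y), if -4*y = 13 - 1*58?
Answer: 441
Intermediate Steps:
y = 45/4 (y = -(13 - 1*58)/4 = -(13 - 58)/4 = -1/4*(-45) = 45/4 ≈ 11.250)
g(Y) = 1
(-36 - O)*(g(n(2, (-3)**2)) + y) = (-36 - 1*(-72))*(1 + 45/4) = (-36 + 72)*(49/4) = 36*(49/4) = 441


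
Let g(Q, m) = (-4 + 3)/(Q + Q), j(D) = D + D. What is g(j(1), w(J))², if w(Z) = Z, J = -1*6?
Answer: 1/16 ≈ 0.062500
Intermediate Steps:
j(D) = 2*D
J = -6
g(Q, m) = -1/(2*Q)
g(j(1), w(J))² = (-1/(2*(2*1)))² = (-½/2)² = (-½*½)² = (-¼)² = 1/16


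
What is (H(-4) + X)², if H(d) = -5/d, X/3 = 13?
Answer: 25921/16 ≈ 1620.1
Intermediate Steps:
X = 39 (X = 3*13 = 39)
(H(-4) + X)² = (-5/(-4) + 39)² = (-5*(-¼) + 39)² = (5/4 + 39)² = (161/4)² = 25921/16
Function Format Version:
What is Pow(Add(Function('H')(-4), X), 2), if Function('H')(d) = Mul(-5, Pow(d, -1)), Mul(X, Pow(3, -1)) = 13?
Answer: Rational(25921, 16) ≈ 1620.1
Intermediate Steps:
X = 39 (X = Mul(3, 13) = 39)
Pow(Add(Function('H')(-4), X), 2) = Pow(Add(Mul(-5, Pow(-4, -1)), 39), 2) = Pow(Add(Mul(-5, Rational(-1, 4)), 39), 2) = Pow(Add(Rational(5, 4), 39), 2) = Pow(Rational(161, 4), 2) = Rational(25921, 16)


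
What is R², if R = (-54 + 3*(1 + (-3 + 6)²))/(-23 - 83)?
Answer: 144/2809 ≈ 0.051264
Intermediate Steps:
R = 12/53 (R = (-54 + 3*(1 + 3²))/(-106) = (-54 + 3*(1 + 9))*(-1/106) = (-54 + 3*10)*(-1/106) = (-54 + 30)*(-1/106) = -24*(-1/106) = 12/53 ≈ 0.22642)
R² = (12/53)² = 144/2809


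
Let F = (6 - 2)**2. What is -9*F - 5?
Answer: -149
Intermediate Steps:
F = 16 (F = 4**2 = 16)
-9*F - 5 = -9*16 - 5 = -144 - 5 = -149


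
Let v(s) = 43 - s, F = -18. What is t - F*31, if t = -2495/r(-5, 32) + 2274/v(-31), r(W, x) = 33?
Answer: 626524/1221 ≈ 513.12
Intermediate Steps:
t = -54794/1221 (t = -2495/33 + 2274/(43 - 1*(-31)) = -2495*1/33 + 2274/(43 + 31) = -2495/33 + 2274/74 = -2495/33 + 2274*(1/74) = -2495/33 + 1137/37 = -54794/1221 ≈ -44.876)
t - F*31 = -54794/1221 - (-18)*31 = -54794/1221 - 1*(-558) = -54794/1221 + 558 = 626524/1221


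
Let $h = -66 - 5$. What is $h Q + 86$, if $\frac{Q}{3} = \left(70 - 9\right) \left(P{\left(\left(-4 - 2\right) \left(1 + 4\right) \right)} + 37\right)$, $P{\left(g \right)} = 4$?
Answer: $-532627$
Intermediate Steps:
$Q = 7503$ ($Q = 3 \left(70 - 9\right) \left(4 + 37\right) = 3 \cdot 61 \cdot 41 = 3 \cdot 2501 = 7503$)
$h = -71$
$h Q + 86 = \left(-71\right) 7503 + 86 = -532713 + 86 = -532627$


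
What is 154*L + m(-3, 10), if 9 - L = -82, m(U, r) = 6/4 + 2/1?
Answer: 28035/2 ≈ 14018.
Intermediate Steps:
m(U, r) = 7/2 (m(U, r) = 6*(1/4) + 2*1 = 3/2 + 2 = 7/2)
L = 91 (L = 9 - 1*(-82) = 9 + 82 = 91)
154*L + m(-3, 10) = 154*91 + 7/2 = 14014 + 7/2 = 28035/2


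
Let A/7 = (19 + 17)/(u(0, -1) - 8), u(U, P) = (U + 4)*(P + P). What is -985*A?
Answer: 62055/4 ≈ 15514.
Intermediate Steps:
u(U, P) = 2*P*(4 + U) (u(U, P) = (4 + U)*(2*P) = 2*P*(4 + U))
A = -63/4 (A = 7*((19 + 17)/(2*(-1)*(4 + 0) - 8)) = 7*(36/(2*(-1)*4 - 8)) = 7*(36/(-8 - 8)) = 7*(36/(-16)) = 7*(36*(-1/16)) = 7*(-9/4) = -63/4 ≈ -15.750)
-985*A = -985*(-63/4) = 62055/4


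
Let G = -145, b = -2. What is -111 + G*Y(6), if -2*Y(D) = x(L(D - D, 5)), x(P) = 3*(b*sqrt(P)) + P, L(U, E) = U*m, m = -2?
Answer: -111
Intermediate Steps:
L(U, E) = -2*U (L(U, E) = U*(-2) = -2*U)
x(P) = P - 6*sqrt(P) (x(P) = 3*(-2*sqrt(P)) + P = -6*sqrt(P) + P = P - 6*sqrt(P))
Y(D) = 0 (Y(D) = -(-2*(D - D) - 6*sqrt(-2*(D - D)))/2 = -(-2*0 - 6*sqrt(-2*0))/2 = -(0 - 6*sqrt(0))/2 = -(0 - 6*0)/2 = -(0 + 0)/2 = -1/2*0 = 0)
-111 + G*Y(6) = -111 - 145*0 = -111 + 0 = -111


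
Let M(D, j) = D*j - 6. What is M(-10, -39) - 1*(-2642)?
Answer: 3026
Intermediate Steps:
M(D, j) = -6 + D*j
M(-10, -39) - 1*(-2642) = (-6 - 10*(-39)) - 1*(-2642) = (-6 + 390) + 2642 = 384 + 2642 = 3026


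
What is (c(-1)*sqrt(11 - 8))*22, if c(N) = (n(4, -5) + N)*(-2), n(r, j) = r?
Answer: -132*sqrt(3) ≈ -228.63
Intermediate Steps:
c(N) = -8 - 2*N (c(N) = (4 + N)*(-2) = -8 - 2*N)
(c(-1)*sqrt(11 - 8))*22 = ((-8 - 2*(-1))*sqrt(11 - 8))*22 = ((-8 + 2)*sqrt(3))*22 = -6*sqrt(3)*22 = -132*sqrt(3)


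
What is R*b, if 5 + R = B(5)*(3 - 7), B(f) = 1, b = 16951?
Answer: -152559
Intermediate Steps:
R = -9 (R = -5 + 1*(3 - 7) = -5 + 1*(-4) = -5 - 4 = -9)
R*b = -9*16951 = -152559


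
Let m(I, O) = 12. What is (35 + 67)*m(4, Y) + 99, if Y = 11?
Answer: 1323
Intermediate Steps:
(35 + 67)*m(4, Y) + 99 = (35 + 67)*12 + 99 = 102*12 + 99 = 1224 + 99 = 1323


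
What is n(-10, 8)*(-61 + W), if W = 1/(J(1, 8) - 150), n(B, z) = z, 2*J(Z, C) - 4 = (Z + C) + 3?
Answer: -34652/71 ≈ -488.06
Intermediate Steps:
J(Z, C) = 7/2 + C/2 + Z/2 (J(Z, C) = 2 + ((Z + C) + 3)/2 = 2 + ((C + Z) + 3)/2 = 2 + (3 + C + Z)/2 = 2 + (3/2 + C/2 + Z/2) = 7/2 + C/2 + Z/2)
W = -1/142 (W = 1/((7/2 + (½)*8 + (½)*1) - 150) = 1/((7/2 + 4 + ½) - 150) = 1/(8 - 150) = 1/(-142) = -1/142 ≈ -0.0070423)
n(-10, 8)*(-61 + W) = 8*(-61 - 1/142) = 8*(-8663/142) = -34652/71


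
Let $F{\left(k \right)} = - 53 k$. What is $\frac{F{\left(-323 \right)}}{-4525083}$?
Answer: $- \frac{17119}{4525083} \approx -0.0037831$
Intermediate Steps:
$\frac{F{\left(-323 \right)}}{-4525083} = \frac{\left(-53\right) \left(-323\right)}{-4525083} = 17119 \left(- \frac{1}{4525083}\right) = - \frac{17119}{4525083}$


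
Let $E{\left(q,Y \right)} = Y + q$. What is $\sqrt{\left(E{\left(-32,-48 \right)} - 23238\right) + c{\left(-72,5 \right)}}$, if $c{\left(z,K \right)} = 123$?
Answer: $i \sqrt{23195} \approx 152.3 i$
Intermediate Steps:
$\sqrt{\left(E{\left(-32,-48 \right)} - 23238\right) + c{\left(-72,5 \right)}} = \sqrt{\left(\left(-48 - 32\right) - 23238\right) + 123} = \sqrt{\left(-80 - 23238\right) + 123} = \sqrt{-23318 + 123} = \sqrt{-23195} = i \sqrt{23195}$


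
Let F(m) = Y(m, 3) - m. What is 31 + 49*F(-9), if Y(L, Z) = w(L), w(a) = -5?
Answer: 227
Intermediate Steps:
Y(L, Z) = -5
F(m) = -5 - m
31 + 49*F(-9) = 31 + 49*(-5 - 1*(-9)) = 31 + 49*(-5 + 9) = 31 + 49*4 = 31 + 196 = 227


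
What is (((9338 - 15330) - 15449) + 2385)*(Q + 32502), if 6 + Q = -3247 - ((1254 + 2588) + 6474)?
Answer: -360787248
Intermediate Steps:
Q = -13569 (Q = -6 + (-3247 - ((1254 + 2588) + 6474)) = -6 + (-3247 - (3842 + 6474)) = -6 + (-3247 - 1*10316) = -6 + (-3247 - 10316) = -6 - 13563 = -13569)
(((9338 - 15330) - 15449) + 2385)*(Q + 32502) = (((9338 - 15330) - 15449) + 2385)*(-13569 + 32502) = ((-5992 - 15449) + 2385)*18933 = (-21441 + 2385)*18933 = -19056*18933 = -360787248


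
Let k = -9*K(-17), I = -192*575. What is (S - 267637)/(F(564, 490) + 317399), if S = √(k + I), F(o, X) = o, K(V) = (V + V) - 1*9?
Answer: -267637/317963 + I*√110013/317963 ≈ -0.84172 + 0.0010431*I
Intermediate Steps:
K(V) = -9 + 2*V (K(V) = 2*V - 9 = -9 + 2*V)
I = -110400
k = 387 (k = -9*(-9 + 2*(-17)) = -9*(-9 - 34) = -9*(-43) = 387)
S = I*√110013 (S = √(387 - 110400) = √(-110013) = I*√110013 ≈ 331.68*I)
(S - 267637)/(F(564, 490) + 317399) = (I*√110013 - 267637)/(564 + 317399) = (-267637 + I*√110013)/317963 = (-267637 + I*√110013)*(1/317963) = -267637/317963 + I*√110013/317963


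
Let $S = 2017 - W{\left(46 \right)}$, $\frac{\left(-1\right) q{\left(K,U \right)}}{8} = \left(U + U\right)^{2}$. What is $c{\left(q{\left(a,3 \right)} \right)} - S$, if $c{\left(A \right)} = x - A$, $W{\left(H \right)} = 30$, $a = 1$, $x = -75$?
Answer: $-1774$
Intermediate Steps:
$q{\left(K,U \right)} = - 32 U^{2}$ ($q{\left(K,U \right)} = - 8 \left(U + U\right)^{2} = - 8 \left(2 U\right)^{2} = - 8 \cdot 4 U^{2} = - 32 U^{2}$)
$c{\left(A \right)} = -75 - A$
$S = 1987$ ($S = 2017 - 30 = 1987$)
$c{\left(q{\left(a,3 \right)} \right)} - S = \left(-75 - - 32 \cdot 3^{2}\right) - 1987 = \left(-75 - \left(-32\right) 9\right) - 1987 = \left(-75 - -288\right) - 1987 = \left(-75 + 288\right) - 1987 = 213 - 1987 = -1774$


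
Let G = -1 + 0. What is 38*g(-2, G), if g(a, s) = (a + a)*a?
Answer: 304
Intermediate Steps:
G = -1
g(a, s) = 2*a² (g(a, s) = (2*a)*a = 2*a²)
38*g(-2, G) = 38*(2*(-2)²) = 38*(2*4) = 38*8 = 304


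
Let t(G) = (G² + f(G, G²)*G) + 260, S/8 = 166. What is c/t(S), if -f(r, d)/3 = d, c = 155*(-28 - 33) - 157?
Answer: 267/195120967 ≈ 1.3684e-6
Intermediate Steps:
S = 1328 (S = 8*166 = 1328)
c = -9612 (c = 155*(-61) - 157 = -9455 - 157 = -9612)
f(r, d) = -3*d
t(G) = 260 + G² - 3*G³ (t(G) = (G² + (-3*G²)*G) + 260 = (G² - 3*G³) + 260 = 260 + G² - 3*G³)
c/t(S) = -9612/(260 + 1328² - 3*1328³) = -9612/(260 + 1763584 - 3*2342039552) = -9612/(260 + 1763584 - 7026118656) = -9612/(-7024354812) = -9612*(-1/7024354812) = 267/195120967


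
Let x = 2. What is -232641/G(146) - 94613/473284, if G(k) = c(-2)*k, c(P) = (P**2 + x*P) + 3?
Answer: -18357783923/34549732 ≈ -531.34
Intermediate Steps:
c(P) = 3 + P**2 + 2*P (c(P) = (P**2 + 2*P) + 3 = 3 + P**2 + 2*P)
G(k) = 3*k (G(k) = (3 + (-2)**2 + 2*(-2))*k = (3 + 4 - 4)*k = 3*k)
-232641/G(146) - 94613/473284 = -232641/(3*146) - 94613/473284 = -232641/438 - 94613*1/473284 = -232641*1/438 - 94613/473284 = -77547/146 - 94613/473284 = -18357783923/34549732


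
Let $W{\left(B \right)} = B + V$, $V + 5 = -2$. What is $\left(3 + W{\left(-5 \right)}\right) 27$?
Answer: $-243$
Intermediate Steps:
$V = -7$ ($V = -5 - 2 = -7$)
$W{\left(B \right)} = -7 + B$ ($W{\left(B \right)} = B - 7 = -7 + B$)
$\left(3 + W{\left(-5 \right)}\right) 27 = \left(3 - 12\right) 27 = \left(-9\right) 27 = -243$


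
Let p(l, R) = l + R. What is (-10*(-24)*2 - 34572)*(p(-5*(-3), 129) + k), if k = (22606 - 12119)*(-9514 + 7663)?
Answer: 661769800956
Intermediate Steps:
k = -19411437 (k = 10487*(-1851) = -19411437)
p(l, R) = R + l
(-10*(-24)*2 - 34572)*(p(-5*(-3), 129) + k) = (-10*(-24)*2 - 34572)*((129 - 5*(-3)) - 19411437) = (240*2 - 34572)*((129 + 15) - 19411437) = (480 - 34572)*(144 - 19411437) = -34092*(-19411293) = 661769800956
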